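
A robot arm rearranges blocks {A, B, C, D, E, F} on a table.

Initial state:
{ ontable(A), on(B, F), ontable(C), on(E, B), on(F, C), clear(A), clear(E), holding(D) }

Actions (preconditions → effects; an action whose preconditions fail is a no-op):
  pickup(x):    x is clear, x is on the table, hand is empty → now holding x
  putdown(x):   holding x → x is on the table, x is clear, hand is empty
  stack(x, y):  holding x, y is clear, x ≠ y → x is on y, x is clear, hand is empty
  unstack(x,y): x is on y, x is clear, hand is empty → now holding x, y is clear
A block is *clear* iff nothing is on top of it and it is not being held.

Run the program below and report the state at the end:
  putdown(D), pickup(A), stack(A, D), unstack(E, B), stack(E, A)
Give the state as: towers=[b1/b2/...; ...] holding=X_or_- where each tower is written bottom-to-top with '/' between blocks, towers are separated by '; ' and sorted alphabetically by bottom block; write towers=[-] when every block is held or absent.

step 1 (putdown(D)): towers=[A; C/F/B/E; D] holding=-
step 2 (pickup(A)): towers=[C/F/B/E; D] holding=A
step 3 (stack(A, D)): towers=[C/F/B/E; D/A] holding=-
step 4 (unstack(E, B)): towers=[C/F/B; D/A] holding=E
step 5 (stack(E, A)): towers=[C/F/B; D/A/E] holding=-

towers=[C/F/B; D/A/E] holding=-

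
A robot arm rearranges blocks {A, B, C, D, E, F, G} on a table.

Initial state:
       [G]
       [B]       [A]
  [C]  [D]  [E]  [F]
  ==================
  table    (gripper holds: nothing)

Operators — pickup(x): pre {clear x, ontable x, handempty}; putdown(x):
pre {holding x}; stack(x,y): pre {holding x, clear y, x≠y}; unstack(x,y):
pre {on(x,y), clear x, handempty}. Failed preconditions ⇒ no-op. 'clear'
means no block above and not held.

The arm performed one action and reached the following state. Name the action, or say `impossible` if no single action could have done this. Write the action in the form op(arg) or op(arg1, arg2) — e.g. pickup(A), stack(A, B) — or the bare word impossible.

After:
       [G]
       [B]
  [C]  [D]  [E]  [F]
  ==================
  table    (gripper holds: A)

target: towers=[C; D/B/G; E; F] holding=A
     unstack(G, B) → towers=[C; D/B; E; F/A] holding=G
     unstack(A, F) → towers=[C; D/B/G; E; F] holding=A  ← match
         pickup(E) → towers=[C; D/B/G; F/A] holding=E
         pickup(C) → towers=[D/B/G; E; F/A] holding=C

unstack(A, F)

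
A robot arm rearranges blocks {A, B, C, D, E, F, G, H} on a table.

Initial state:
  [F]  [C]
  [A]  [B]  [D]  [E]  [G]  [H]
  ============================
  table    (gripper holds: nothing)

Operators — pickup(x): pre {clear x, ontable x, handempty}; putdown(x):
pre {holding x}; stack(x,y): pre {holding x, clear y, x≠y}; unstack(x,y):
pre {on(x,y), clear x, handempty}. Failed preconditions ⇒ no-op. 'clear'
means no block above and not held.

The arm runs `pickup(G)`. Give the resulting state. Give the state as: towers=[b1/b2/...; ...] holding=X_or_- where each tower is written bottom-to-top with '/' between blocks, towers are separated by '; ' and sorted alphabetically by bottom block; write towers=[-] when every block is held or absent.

before: towers=[A/F; B/C; D; E; G; H] holding=-
pre[pickup(G)]: clear(G) ✓, ontable(G) ✓, handempty ✓
all met → apply pickup(G)
after:  towers=[A/F; B/C; D; E; H] holding=G

towers=[A/F; B/C; D; E; H] holding=G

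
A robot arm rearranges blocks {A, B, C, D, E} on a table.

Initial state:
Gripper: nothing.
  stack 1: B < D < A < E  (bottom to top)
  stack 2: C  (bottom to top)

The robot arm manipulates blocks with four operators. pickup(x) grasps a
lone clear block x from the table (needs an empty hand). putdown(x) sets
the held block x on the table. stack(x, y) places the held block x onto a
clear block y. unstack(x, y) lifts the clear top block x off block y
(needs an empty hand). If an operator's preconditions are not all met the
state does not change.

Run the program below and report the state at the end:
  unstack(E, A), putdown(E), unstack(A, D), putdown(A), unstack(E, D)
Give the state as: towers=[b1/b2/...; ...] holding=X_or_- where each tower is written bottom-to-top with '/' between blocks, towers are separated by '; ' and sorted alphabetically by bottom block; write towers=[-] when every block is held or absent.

step 1 (unstack(E, A)): towers=[B/D/A; C] holding=E
step 2 (putdown(E)): towers=[B/D/A; C; E] holding=-
step 3 (unstack(A, D)): towers=[B/D; C; E] holding=A
step 4 (putdown(A)): towers=[A; B/D; C; E] holding=-
step 5 (unstack(E, D)) [no-op]: towers=[A; B/D; C; E] holding=-

towers=[A; B/D; C; E] holding=-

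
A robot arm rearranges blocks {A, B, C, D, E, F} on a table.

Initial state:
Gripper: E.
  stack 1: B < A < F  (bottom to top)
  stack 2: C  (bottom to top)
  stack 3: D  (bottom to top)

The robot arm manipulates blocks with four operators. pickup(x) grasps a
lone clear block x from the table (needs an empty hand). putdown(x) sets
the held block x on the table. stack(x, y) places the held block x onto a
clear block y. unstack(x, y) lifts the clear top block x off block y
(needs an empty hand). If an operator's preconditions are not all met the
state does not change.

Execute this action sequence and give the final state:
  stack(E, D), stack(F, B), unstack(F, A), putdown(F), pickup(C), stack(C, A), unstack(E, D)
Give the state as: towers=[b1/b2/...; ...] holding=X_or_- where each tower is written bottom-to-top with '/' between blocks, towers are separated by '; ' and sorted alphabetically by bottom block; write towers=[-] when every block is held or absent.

towers=[B/A/C; D; F] holding=E

step 1 (stack(E, D)): towers=[B/A/F; C; D/E] holding=-
step 2 (stack(F, B)) [no-op]: towers=[B/A/F; C; D/E] holding=-
step 3 (unstack(F, A)): towers=[B/A; C; D/E] holding=F
step 4 (putdown(F)): towers=[B/A; C; D/E; F] holding=-
step 5 (pickup(C)): towers=[B/A; D/E; F] holding=C
step 6 (stack(C, A)): towers=[B/A/C; D/E; F] holding=-
step 7 (unstack(E, D)): towers=[B/A/C; D; F] holding=E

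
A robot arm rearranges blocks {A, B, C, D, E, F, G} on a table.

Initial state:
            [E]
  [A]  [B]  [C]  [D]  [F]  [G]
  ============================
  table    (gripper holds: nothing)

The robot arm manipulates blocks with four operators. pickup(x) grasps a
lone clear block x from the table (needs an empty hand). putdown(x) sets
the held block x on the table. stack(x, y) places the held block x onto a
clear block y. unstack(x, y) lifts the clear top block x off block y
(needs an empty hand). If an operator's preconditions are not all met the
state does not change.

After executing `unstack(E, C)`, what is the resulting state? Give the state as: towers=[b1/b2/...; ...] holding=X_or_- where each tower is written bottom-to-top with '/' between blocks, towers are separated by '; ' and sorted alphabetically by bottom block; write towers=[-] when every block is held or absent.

before: towers=[A; B; C/E; D; F; G] holding=-
pre[unstack(E, C)]: on(E,C) ok, clear(E) ok, handempty ok
all met → apply unstack(E, C)
after:  towers=[A; B; C; D; F; G] holding=E

towers=[A; B; C; D; F; G] holding=E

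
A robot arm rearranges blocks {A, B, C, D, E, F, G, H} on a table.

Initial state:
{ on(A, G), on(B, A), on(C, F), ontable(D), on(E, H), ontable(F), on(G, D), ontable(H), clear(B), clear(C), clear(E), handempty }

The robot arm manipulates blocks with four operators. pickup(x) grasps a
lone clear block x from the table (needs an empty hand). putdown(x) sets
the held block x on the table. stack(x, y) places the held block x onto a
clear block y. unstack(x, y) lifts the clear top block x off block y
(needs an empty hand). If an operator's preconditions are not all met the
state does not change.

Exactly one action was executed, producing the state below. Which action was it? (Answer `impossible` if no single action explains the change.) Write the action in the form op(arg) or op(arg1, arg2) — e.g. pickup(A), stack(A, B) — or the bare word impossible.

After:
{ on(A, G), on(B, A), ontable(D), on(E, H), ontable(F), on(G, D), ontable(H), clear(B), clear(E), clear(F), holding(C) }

target: towers=[D/G/A/B; F; H/E] holding=C
     unstack(E, H) → towers=[D/G/A/B; F/C; H] holding=E
     unstack(B, A) → towers=[D/G/A; F/C; H/E] holding=B
     unstack(C, F) → towers=[D/G/A/B; F; H/E] holding=C  ← match

unstack(C, F)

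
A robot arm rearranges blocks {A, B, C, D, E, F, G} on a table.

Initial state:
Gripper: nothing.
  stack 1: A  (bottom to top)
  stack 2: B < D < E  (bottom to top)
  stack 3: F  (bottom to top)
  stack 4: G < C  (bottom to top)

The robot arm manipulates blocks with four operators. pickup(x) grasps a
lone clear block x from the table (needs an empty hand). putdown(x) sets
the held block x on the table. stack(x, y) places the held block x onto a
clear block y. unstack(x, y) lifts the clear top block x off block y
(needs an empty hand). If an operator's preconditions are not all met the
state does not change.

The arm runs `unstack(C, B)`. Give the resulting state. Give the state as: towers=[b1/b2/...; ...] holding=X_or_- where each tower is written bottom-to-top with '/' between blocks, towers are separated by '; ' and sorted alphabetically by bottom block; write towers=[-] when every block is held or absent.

towers=[A; B/D/E; F; G/C] holding=-

before: towers=[A; B/D/E; F; G/C] holding=-
pre[unstack(C, B)]: on(C,B) no, clear(C) yes, handempty yes
on(C,B) unmet → unstack(C, B) is a no-op
after:  towers=[A; B/D/E; F; G/C] holding=-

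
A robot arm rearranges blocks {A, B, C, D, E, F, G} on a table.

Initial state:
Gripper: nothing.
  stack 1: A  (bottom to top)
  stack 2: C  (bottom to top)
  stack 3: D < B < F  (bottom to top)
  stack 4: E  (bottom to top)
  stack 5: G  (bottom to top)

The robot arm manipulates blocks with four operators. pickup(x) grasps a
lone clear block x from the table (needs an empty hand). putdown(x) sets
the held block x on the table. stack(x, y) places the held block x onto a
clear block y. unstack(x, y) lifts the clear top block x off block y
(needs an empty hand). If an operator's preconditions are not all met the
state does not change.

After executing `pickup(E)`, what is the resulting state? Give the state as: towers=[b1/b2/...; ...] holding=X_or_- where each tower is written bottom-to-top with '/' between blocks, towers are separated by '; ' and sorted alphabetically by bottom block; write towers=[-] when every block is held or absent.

towers=[A; C; D/B/F; G] holding=E

before: towers=[A; C; D/B/F; E; G] holding=-
pre[pickup(E)]: clear(E) yes, ontable(E) yes, handempty yes
all met → apply pickup(E)
after:  towers=[A; C; D/B/F; G] holding=E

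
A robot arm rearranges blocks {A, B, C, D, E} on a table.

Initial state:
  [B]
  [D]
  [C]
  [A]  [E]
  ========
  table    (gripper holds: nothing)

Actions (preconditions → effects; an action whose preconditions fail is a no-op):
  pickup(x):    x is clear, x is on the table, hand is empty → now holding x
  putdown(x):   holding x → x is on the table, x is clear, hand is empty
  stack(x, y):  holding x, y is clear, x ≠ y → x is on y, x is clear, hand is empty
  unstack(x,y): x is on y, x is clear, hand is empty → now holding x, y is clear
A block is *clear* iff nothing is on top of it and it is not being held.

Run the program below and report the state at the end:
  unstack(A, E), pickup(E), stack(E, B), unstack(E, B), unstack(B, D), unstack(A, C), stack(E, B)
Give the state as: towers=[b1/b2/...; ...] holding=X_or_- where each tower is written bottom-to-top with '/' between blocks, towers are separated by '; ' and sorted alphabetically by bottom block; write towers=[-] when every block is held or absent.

step 1 (unstack(A, E)) [no-op]: towers=[A/C/D/B; E] holding=-
step 2 (pickup(E)): towers=[A/C/D/B] holding=E
step 3 (stack(E, B)): towers=[A/C/D/B/E] holding=-
step 4 (unstack(E, B)): towers=[A/C/D/B] holding=E
step 5 (unstack(B, D)) [no-op]: towers=[A/C/D/B] holding=E
step 6 (unstack(A, C)) [no-op]: towers=[A/C/D/B] holding=E
step 7 (stack(E, B)): towers=[A/C/D/B/E] holding=-

towers=[A/C/D/B/E] holding=-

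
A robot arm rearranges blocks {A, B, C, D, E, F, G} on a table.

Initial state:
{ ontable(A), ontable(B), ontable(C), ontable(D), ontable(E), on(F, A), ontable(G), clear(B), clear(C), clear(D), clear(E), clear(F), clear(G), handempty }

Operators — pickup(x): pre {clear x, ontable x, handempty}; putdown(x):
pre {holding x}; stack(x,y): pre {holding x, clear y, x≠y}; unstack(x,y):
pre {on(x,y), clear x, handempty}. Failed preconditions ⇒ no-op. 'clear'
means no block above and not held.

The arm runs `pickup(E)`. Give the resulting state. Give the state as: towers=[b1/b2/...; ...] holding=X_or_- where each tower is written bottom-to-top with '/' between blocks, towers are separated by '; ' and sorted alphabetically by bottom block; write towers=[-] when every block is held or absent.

towers=[A/F; B; C; D; G] holding=E

before: towers=[A/F; B; C; D; E; G] holding=-
pre[pickup(E)]: clear(E) ✓, ontable(E) ✓, handempty ✓
all met → apply pickup(E)
after:  towers=[A/F; B; C; D; G] holding=E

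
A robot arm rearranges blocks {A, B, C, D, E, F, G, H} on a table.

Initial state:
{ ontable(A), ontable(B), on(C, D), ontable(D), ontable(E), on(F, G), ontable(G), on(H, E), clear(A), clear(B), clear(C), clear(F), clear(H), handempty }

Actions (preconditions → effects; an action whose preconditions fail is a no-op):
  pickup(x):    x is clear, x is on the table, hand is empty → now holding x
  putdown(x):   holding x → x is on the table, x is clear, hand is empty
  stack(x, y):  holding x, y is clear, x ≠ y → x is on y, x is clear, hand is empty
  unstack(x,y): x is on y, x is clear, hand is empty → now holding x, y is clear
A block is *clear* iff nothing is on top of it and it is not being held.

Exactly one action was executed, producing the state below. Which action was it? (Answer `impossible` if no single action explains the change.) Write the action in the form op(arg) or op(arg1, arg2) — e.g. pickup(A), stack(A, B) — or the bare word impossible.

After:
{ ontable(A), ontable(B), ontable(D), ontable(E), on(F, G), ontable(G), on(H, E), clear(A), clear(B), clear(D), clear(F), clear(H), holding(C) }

unstack(C, D)

target: towers=[A; B; D; E/H; G/F] holding=C
         pickup(A) → towers=[B; D/C; E/H; G/F] holding=A
     unstack(H, E) → towers=[A; B; D/C; E; G/F] holding=H
         pickup(B) → towers=[A; D/C; E/H; G/F] holding=B
     unstack(F, G) → towers=[A; B; D/C; E/H; G] holding=F
     unstack(C, D) → towers=[A; B; D; E/H; G/F] holding=C  ← match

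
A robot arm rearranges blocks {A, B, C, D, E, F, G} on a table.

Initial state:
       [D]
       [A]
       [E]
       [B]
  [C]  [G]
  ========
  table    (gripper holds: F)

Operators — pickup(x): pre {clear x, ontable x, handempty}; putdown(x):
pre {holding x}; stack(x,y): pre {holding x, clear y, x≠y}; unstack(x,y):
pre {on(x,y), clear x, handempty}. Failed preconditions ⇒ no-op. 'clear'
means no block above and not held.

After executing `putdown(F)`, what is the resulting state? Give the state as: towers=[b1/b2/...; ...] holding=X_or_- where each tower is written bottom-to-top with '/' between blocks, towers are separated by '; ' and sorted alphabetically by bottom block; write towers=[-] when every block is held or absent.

before: towers=[C; G/B/E/A/D] holding=F
pre[putdown(F)]: holding(F) ✓
all met → apply putdown(F)
after:  towers=[C; F; G/B/E/A/D] holding=-

towers=[C; F; G/B/E/A/D] holding=-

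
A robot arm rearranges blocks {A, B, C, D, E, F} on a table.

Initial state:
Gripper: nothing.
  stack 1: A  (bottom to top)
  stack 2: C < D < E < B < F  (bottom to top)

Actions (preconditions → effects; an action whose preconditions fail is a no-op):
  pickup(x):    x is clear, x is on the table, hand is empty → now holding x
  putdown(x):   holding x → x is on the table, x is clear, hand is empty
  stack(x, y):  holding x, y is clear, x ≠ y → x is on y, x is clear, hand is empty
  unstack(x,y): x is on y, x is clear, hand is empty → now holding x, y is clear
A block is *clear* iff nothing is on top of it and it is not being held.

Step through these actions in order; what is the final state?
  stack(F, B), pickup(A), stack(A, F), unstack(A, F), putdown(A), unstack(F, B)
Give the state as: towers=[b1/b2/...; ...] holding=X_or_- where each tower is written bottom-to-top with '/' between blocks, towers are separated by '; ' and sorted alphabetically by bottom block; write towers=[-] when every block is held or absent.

step 1 (stack(F, B)) [no-op]: towers=[A; C/D/E/B/F] holding=-
step 2 (pickup(A)): towers=[C/D/E/B/F] holding=A
step 3 (stack(A, F)): towers=[C/D/E/B/F/A] holding=-
step 4 (unstack(A, F)): towers=[C/D/E/B/F] holding=A
step 5 (putdown(A)): towers=[A; C/D/E/B/F] holding=-
step 6 (unstack(F, B)): towers=[A; C/D/E/B] holding=F

towers=[A; C/D/E/B] holding=F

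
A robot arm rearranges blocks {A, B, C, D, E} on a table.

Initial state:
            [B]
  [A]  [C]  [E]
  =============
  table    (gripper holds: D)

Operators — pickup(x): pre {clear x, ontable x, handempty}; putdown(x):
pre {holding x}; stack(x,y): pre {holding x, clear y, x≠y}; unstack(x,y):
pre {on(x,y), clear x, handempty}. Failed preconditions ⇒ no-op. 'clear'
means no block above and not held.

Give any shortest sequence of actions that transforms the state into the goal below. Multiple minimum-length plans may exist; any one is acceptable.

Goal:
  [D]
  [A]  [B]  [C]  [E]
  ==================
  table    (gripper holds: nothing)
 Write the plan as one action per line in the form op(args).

stack(D, A)
unstack(B, E)
putdown(B)

step 1 (stack(D, A)): towers=[A/D; C; E/B] holding=-
step 2 (unstack(B, E)): towers=[A/D; C; E] holding=B
step 3 (putdown(B)): towers=[A/D; B; C; E] holding=-
goal check: towers=[A/D; B; C; E] holding=- — reached (length 3, optimal by BFS)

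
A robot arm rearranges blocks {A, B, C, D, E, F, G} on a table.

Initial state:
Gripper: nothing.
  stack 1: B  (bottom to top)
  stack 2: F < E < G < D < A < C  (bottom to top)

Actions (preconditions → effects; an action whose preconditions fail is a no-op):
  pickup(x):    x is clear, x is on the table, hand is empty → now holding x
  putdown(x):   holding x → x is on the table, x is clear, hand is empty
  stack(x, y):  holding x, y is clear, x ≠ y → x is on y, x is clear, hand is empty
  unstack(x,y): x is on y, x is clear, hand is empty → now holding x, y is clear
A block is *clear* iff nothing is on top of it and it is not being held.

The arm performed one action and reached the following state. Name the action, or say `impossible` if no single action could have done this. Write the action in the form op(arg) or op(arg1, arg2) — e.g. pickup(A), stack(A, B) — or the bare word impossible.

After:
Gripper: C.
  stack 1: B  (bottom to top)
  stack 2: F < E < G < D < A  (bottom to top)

unstack(C, A)

target: towers=[B; F/E/G/D/A] holding=C
         pickup(B) → towers=[F/E/G/D/A/C] holding=B
     unstack(C, A) → towers=[B; F/E/G/D/A] holding=C  ← match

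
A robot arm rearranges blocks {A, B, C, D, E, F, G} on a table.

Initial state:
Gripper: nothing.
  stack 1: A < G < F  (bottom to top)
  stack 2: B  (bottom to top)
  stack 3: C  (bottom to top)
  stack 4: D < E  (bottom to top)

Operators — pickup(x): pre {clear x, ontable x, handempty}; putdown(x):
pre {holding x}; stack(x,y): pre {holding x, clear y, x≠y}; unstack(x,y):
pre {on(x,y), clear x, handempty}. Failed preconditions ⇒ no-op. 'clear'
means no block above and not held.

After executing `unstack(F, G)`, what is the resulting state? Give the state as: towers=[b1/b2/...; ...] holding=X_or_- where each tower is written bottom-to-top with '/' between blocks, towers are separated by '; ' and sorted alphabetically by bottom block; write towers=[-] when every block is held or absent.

towers=[A/G; B; C; D/E] holding=F

before: towers=[A/G/F; B; C; D/E] holding=-
pre[unstack(F, G)]: on(F,G) ok, clear(F) ok, handempty ok
all met → apply unstack(F, G)
after:  towers=[A/G; B; C; D/E] holding=F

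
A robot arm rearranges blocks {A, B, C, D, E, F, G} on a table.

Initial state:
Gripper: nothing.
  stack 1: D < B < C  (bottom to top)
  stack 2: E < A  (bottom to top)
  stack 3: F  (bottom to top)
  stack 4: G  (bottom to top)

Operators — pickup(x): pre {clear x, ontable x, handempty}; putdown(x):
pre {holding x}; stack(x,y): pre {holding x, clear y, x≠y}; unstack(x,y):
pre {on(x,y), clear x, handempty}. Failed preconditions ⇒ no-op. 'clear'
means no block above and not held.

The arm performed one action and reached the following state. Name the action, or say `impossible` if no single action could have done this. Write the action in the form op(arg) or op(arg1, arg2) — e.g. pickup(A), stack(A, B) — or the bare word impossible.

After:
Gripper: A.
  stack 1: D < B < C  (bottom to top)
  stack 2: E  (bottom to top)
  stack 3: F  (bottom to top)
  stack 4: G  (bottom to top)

target: towers=[D/B/C; E; F; G] holding=A
         pickup(F) → towers=[D/B/C; E/A; G] holding=F
         pickup(G) → towers=[D/B/C; E/A; F] holding=G
     unstack(A, E) → towers=[D/B/C; E; F; G] holding=A  ← match
     unstack(C, B) → towers=[D/B; E/A; F; G] holding=C

unstack(A, E)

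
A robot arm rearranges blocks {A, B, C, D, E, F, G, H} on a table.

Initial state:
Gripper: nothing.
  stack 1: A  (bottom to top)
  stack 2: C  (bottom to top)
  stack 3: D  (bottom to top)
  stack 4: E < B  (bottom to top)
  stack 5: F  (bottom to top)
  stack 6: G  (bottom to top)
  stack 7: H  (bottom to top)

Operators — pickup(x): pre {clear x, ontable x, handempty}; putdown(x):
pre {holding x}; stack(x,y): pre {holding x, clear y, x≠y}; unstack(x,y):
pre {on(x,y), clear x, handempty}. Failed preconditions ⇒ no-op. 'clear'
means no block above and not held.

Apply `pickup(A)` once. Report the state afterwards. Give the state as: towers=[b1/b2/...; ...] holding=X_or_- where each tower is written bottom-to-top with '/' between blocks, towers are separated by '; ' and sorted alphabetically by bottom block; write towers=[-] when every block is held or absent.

towers=[C; D; E/B; F; G; H] holding=A

before: towers=[A; C; D; E/B; F; G; H] holding=-
pre[pickup(A)]: clear(A) yes, ontable(A) yes, handempty yes
all met → apply pickup(A)
after:  towers=[C; D; E/B; F; G; H] holding=A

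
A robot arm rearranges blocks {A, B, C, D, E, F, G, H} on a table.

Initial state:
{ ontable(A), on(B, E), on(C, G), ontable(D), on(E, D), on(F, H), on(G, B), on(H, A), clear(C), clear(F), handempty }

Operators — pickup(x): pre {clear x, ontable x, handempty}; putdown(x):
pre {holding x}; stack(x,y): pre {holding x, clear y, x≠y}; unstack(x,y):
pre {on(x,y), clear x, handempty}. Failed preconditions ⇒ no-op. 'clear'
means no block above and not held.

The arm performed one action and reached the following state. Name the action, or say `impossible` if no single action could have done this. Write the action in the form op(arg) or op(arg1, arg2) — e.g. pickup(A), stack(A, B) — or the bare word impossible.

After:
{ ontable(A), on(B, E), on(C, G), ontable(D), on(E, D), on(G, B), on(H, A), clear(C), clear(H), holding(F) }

target: towers=[A/H; D/E/B/G/C] holding=F
     unstack(F, H) → towers=[A/H; D/E/B/G/C] holding=F  ← match
     unstack(C, G) → towers=[A/H/F; D/E/B/G] holding=C

unstack(F, H)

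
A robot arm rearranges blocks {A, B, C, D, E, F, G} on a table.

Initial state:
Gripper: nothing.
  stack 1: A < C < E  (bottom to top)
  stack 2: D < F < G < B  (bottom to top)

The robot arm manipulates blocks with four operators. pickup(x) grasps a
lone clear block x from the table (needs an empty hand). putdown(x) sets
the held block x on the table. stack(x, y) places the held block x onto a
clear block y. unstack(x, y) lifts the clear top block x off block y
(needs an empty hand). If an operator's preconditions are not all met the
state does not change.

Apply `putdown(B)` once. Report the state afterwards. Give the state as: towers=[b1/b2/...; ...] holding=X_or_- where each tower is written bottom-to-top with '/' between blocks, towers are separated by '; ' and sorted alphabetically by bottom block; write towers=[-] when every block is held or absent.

towers=[A/C/E; D/F/G/B] holding=-

before: towers=[A/C/E; D/F/G/B] holding=-
pre[putdown(B)]: holding(B) fail
holding(B) unmet → putdown(B) is a no-op
after:  towers=[A/C/E; D/F/G/B] holding=-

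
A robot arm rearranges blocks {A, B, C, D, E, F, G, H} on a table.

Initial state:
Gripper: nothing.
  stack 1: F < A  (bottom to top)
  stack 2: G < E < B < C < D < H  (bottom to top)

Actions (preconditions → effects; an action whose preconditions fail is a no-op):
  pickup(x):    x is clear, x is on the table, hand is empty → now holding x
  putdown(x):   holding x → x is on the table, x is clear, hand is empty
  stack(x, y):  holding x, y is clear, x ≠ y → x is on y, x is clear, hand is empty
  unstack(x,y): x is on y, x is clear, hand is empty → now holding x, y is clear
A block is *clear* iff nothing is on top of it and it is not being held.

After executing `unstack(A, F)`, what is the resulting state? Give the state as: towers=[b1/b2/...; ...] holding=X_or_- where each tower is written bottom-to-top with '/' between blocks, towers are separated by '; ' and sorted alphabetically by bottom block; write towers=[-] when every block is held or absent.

towers=[F; G/E/B/C/D/H] holding=A

before: towers=[F/A; G/E/B/C/D/H] holding=-
pre[unstack(A, F)]: on(A,F) ok, clear(A) ok, handempty ok
all met → apply unstack(A, F)
after:  towers=[F; G/E/B/C/D/H] holding=A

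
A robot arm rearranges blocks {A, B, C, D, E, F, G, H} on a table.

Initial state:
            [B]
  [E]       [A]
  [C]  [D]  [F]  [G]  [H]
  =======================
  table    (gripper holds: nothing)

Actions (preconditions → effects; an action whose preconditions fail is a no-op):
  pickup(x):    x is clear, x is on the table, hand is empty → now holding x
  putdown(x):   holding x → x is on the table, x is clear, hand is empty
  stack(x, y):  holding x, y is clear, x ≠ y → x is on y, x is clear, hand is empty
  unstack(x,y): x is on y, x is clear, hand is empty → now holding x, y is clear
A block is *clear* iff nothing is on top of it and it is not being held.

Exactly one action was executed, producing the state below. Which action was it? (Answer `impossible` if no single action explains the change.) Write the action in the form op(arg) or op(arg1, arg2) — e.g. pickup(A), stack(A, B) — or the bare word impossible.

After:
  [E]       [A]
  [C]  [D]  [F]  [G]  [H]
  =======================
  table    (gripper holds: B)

target: towers=[C/E; D; F/A; G; H] holding=B
         pickup(G) → towers=[C/E; D; F/A/B; H] holding=G
     unstack(E, C) → towers=[C; D; F/A/B; G; H] holding=E
         pickup(H) → towers=[C/E; D; F/A/B; G] holding=H
     unstack(B, A) → towers=[C/E; D; F/A; G; H] holding=B  ← match
         pickup(D) → towers=[C/E; F/A/B; G; H] holding=D

unstack(B, A)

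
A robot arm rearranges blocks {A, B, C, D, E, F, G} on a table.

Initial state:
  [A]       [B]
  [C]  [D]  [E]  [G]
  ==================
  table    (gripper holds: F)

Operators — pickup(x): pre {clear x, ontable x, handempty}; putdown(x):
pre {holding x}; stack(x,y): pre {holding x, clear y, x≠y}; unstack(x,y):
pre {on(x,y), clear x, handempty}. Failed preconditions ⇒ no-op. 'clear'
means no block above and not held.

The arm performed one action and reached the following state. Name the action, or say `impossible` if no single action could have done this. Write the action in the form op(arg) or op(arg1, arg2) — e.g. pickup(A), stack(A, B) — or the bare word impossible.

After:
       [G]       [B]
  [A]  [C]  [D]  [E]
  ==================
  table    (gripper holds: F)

impossible

target: towers=[A; C/G; D; E/B] holding=F
        putdown(F) → towers=[C/A; D; E/B; F; G] holding=-
       stack(F, B) → towers=[C/A; D; E/B/F; G] holding=-
       stack(F, G) → towers=[C/A; D; E/B; G/F] holding=-
       stack(F, D) → towers=[C/A; D/F; E/B; G] holding=-
       stack(F, A) → towers=[C/A/F; D; E/B; G] holding=-
none of the 5 applicable actions match → impossible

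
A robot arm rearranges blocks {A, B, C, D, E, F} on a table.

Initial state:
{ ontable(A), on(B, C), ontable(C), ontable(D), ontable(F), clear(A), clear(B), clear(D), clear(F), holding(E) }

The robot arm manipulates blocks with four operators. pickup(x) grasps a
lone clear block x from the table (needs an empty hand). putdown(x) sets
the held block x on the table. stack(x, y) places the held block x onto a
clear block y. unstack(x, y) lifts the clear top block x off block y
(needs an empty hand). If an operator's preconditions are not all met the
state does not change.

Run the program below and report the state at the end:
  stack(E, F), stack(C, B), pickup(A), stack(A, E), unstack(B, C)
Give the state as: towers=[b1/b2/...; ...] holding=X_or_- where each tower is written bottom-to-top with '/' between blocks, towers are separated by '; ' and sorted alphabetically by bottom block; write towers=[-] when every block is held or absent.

towers=[C; D; F/E/A] holding=B

step 1 (stack(E, F)): towers=[A; C/B; D; F/E] holding=-
step 2 (stack(C, B)) [no-op]: towers=[A; C/B; D; F/E] holding=-
step 3 (pickup(A)): towers=[C/B; D; F/E] holding=A
step 4 (stack(A, E)): towers=[C/B; D; F/E/A] holding=-
step 5 (unstack(B, C)): towers=[C; D; F/E/A] holding=B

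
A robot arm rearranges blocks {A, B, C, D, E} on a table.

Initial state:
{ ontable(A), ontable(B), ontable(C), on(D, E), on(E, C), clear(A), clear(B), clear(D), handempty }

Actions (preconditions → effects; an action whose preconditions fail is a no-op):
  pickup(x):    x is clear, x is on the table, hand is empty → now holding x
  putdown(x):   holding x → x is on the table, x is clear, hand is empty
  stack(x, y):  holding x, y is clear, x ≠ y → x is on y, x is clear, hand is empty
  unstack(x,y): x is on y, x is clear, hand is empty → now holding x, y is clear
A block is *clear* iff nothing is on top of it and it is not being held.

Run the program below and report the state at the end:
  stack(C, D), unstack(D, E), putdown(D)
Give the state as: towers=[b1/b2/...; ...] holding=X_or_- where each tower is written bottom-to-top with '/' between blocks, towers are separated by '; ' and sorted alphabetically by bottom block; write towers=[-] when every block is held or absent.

towers=[A; B; C/E; D] holding=-

step 1 (stack(C, D)) [no-op]: towers=[A; B; C/E/D] holding=-
step 2 (unstack(D, E)): towers=[A; B; C/E] holding=D
step 3 (putdown(D)): towers=[A; B; C/E; D] holding=-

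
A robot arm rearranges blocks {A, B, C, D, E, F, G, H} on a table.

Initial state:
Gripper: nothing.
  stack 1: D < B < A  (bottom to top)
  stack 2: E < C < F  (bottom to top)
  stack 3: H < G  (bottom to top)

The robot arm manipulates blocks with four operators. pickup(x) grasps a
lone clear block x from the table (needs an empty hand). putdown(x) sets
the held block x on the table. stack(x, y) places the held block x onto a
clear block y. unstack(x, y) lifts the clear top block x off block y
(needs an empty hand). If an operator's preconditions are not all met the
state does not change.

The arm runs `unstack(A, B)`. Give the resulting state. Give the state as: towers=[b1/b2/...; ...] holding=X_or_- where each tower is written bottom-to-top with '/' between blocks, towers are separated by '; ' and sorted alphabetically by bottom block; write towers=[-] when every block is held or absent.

before: towers=[D/B/A; E/C/F; H/G] holding=-
pre[unstack(A, B)]: on(A,B) ✓, clear(A) ✓, handempty ✓
all met → apply unstack(A, B)
after:  towers=[D/B; E/C/F; H/G] holding=A

towers=[D/B; E/C/F; H/G] holding=A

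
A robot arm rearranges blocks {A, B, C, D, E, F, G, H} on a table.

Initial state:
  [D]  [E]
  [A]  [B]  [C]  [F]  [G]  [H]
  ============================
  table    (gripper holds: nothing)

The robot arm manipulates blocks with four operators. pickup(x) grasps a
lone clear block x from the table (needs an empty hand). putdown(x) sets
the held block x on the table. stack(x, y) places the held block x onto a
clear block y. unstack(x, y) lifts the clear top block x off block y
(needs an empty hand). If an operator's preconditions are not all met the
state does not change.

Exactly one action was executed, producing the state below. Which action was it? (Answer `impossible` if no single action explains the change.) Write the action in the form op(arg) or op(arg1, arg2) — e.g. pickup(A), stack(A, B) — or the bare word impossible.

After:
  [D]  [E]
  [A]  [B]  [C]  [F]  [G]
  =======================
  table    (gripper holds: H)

pickup(H)

target: towers=[A/D; B/E; C; F; G] holding=H
         pickup(G) → towers=[A/D; B/E; C; F; H] holding=G
     unstack(E, B) → towers=[A/D; B; C; F; G; H] holding=E
         pickup(H) → towers=[A/D; B/E; C; F; G] holding=H  ← match
         pickup(F) → towers=[A/D; B/E; C; G; H] holding=F
     unstack(D, A) → towers=[A; B/E; C; F; G; H] holding=D
         pickup(C) → towers=[A/D; B/E; F; G; H] holding=C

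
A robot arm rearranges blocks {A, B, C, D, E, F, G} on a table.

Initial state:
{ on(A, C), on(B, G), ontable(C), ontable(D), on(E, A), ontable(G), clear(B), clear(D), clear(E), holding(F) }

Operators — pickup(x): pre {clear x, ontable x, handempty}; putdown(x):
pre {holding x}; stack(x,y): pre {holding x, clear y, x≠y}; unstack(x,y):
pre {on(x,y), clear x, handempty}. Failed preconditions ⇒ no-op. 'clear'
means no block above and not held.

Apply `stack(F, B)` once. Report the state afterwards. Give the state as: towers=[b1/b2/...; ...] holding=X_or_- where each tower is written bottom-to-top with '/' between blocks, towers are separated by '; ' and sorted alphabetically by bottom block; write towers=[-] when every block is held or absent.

before: towers=[C/A/E; D; G/B] holding=F
pre[stack(F, B)]: holding(F) ✓, clear(B) ✓, F≠B ✓
all met → apply stack(F, B)
after:  towers=[C/A/E; D; G/B/F] holding=-

towers=[C/A/E; D; G/B/F] holding=-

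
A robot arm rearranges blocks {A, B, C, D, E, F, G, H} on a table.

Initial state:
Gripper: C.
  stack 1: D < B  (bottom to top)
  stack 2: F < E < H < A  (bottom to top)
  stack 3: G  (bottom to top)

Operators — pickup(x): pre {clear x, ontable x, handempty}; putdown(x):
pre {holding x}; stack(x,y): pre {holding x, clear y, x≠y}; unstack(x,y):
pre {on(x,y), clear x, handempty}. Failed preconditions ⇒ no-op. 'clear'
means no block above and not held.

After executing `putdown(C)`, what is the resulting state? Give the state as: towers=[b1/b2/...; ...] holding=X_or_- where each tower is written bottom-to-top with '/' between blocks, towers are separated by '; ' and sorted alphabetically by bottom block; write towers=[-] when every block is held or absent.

towers=[C; D/B; F/E/H/A; G] holding=-

before: towers=[D/B; F/E/H/A; G] holding=C
pre[putdown(C)]: holding(C) yes
all met → apply putdown(C)
after:  towers=[C; D/B; F/E/H/A; G] holding=-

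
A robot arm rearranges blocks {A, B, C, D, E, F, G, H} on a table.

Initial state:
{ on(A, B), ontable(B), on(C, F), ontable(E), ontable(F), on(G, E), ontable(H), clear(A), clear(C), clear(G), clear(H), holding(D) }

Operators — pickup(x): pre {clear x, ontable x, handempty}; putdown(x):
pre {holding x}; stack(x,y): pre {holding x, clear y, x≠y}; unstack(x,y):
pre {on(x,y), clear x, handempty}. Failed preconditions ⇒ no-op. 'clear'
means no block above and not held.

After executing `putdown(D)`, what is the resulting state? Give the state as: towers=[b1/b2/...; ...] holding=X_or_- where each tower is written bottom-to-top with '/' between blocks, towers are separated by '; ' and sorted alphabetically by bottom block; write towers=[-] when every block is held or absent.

towers=[B/A; D; E/G; F/C; H] holding=-

before: towers=[B/A; E/G; F/C; H] holding=D
pre[putdown(D)]: holding(D) ✓
all met → apply putdown(D)
after:  towers=[B/A; D; E/G; F/C; H] holding=-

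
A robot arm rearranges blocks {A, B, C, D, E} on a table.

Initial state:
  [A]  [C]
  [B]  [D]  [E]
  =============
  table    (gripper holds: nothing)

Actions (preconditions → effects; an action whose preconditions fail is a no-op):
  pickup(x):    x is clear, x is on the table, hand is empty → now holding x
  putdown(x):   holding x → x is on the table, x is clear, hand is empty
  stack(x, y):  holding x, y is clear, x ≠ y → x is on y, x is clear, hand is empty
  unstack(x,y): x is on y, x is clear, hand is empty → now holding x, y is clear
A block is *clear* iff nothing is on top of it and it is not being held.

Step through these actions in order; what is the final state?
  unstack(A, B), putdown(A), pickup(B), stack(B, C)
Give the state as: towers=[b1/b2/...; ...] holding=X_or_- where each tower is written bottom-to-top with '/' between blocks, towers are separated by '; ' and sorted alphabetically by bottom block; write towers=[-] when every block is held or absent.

towers=[A; D/C/B; E] holding=-

step 1 (unstack(A, B)): towers=[B; D/C; E] holding=A
step 2 (putdown(A)): towers=[A; B; D/C; E] holding=-
step 3 (pickup(B)): towers=[A; D/C; E] holding=B
step 4 (stack(B, C)): towers=[A; D/C/B; E] holding=-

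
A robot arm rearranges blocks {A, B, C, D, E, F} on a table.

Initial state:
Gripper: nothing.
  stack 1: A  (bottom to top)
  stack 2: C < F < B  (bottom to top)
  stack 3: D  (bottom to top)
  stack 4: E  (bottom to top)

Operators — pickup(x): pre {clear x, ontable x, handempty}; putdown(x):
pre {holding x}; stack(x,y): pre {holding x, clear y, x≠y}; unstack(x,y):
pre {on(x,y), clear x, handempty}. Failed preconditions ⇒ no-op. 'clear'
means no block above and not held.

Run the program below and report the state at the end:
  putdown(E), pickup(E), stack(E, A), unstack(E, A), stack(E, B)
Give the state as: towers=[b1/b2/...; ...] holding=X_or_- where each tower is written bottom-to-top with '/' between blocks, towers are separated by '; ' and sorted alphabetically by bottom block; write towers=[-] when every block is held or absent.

towers=[A; C/F/B/E; D] holding=-

step 1 (putdown(E)) [no-op]: towers=[A; C/F/B; D; E] holding=-
step 2 (pickup(E)): towers=[A; C/F/B; D] holding=E
step 3 (stack(E, A)): towers=[A/E; C/F/B; D] holding=-
step 4 (unstack(E, A)): towers=[A; C/F/B; D] holding=E
step 5 (stack(E, B)): towers=[A; C/F/B/E; D] holding=-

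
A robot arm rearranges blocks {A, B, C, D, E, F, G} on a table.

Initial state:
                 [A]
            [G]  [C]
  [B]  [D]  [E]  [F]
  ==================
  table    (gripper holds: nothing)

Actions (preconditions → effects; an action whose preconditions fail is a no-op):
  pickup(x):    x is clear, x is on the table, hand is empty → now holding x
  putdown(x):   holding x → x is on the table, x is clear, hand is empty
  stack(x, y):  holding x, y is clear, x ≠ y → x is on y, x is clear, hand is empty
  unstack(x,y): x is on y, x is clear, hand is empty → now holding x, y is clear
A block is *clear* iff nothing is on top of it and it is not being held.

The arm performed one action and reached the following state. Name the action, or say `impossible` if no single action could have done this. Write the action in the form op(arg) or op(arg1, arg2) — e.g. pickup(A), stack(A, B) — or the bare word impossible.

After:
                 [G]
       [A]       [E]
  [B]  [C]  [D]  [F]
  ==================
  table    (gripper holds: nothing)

target: towers=[B; C/A; D; F/E/G] holding=-
         pickup(B) → towers=[D; E/G; F/C/A] holding=B
     unstack(G, E) → towers=[B; D; E; F/C/A] holding=G
         pickup(D) → towers=[B; E/G; F/C/A] holding=D
     unstack(A, C) → towers=[B; D; E/G; F/C] holding=A
none of the 4 applicable actions match → impossible

impossible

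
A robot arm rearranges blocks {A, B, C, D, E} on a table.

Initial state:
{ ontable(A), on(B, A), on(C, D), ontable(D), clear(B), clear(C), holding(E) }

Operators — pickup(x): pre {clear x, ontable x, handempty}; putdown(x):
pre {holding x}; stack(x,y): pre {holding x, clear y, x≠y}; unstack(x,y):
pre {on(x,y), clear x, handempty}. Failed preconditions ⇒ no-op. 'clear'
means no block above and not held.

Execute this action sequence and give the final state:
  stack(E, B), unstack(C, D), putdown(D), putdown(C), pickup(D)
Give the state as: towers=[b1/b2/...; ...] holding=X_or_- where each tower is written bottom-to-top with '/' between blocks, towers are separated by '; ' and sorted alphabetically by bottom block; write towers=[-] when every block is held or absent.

towers=[A/B/E; C] holding=D

step 1 (stack(E, B)): towers=[A/B/E; D/C] holding=-
step 2 (unstack(C, D)): towers=[A/B/E; D] holding=C
step 3 (putdown(D)) [no-op]: towers=[A/B/E; D] holding=C
step 4 (putdown(C)): towers=[A/B/E; C; D] holding=-
step 5 (pickup(D)): towers=[A/B/E; C] holding=D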